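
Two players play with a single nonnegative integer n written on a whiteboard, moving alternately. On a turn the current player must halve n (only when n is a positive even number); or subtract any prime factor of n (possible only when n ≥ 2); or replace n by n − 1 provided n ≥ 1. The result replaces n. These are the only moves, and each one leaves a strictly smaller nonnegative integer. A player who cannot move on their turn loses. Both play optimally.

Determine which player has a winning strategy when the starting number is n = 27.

The first player wins.

Work bottom-up. With no move the player to move loses. Otherwise the position is W if at least one move leads to an L position for the opponent, and L if every move leads to a W.
n=0: no move → L
n=1: reaches L-position 0 → W
n=2: reaches L-position 0 → W
n=3: reaches L-position 0 → W
n=4: only reaches 2(W), 3(W), all W → L
n=5: reaches L-position 0 → W
n=6: reaches L-position 4 → W
n=7: reaches L-position 0 → W
n=8: reaches L-position 4 → W
n=9: only reaches 6(W), 8(W), all W → L
n=10: reaches L-position 9 → W
n=11: reaches L-position 0 → W
n=12: reaches L-position 9 → W
n=13: reaches L-position 0 → W
n=14: only reaches 7(W), 12(W), 13(W), all W → L
n=15: reaches L-position 14 → W
n=16: reaches L-position 14 → W
n=17: reaches L-position 0 → W
n=18: reaches L-position 9 → W
n=19: reaches L-position 0 → W
n=20: only reaches 10(W), 15(W), 18(W), 19(W), all W → L
n=21: reaches L-position 14 → W
n=22: reaches L-position 20 → W
n=23: reaches L-position 0 → W
n=24: only reaches 12(W), 21(W), 22(W), 23(W), all W → L
n=25: reaches L-position 20 → W
n=26: reaches L-position 24 → W
n=27: reaches L-position 24 → W
The starting position 27 is W: the player to move should move to 24, handing over an L position.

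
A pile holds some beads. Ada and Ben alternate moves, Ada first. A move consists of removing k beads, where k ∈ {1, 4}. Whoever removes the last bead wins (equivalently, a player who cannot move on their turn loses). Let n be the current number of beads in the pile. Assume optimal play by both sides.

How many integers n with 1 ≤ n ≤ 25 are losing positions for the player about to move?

Use the standard recursion: the mover loses at a terminal position; elsewhere, the mover wins exactly when some move hands the opponent an L position.
n=0: no move → L
n=1: reaches L-position 0 → W
n=2: only reaches 1(W), which is W → L
n=3: reaches L-position 2 → W
n=4: reaches L-position 0 → W
n=5: only reaches 4(W), 1(W), all W → L
n=6: reaches L-position 5 → W
n=7: only reaches 6(W), 3(W), all W → L
n=8: reaches L-position 7 → W
n=9: reaches L-position 5 → W
n=10: only reaches 9(W), 6(W), all W → L
n=11: reaches L-position 10 → W
n=12: only reaches 11(W), 8(W), all W → L
n=13: reaches L-position 12 → W
n=14: reaches L-position 10 → W
n=15: only reaches 14(W), 11(W), all W → L
n=16: reaches L-position 15 → W
n=17: only reaches 16(W), 13(W), all W → L
n=18: reaches L-position 17 → W
n=19: reaches L-position 15 → W
n=20: only reaches 19(W), 16(W), all W → L
n=21: reaches L-position 20 → W
n=22: only reaches 21(W), 18(W), all W → L
n=23: reaches L-position 22 → W
n=24: reaches L-position 20 → W
n=25: only reaches 24(W), 21(W), all W → L
L entries with 1 ≤ n ≤ 25 (n=0 is outside the asked range and is not counted): n = 2, 5, 7, 10, 12, 15, 17, 20, 22, 25; that makes 10.

10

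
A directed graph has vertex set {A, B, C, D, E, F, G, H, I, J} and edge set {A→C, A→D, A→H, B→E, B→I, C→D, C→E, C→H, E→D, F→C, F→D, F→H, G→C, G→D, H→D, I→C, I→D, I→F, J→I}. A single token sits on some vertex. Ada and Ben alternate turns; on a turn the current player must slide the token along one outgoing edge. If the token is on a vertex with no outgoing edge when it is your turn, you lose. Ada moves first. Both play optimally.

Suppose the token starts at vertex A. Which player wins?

Build the W/L table. Terminal = L. A non-terminal position is W if it has a move to some L; otherwise it is L.
Every edge goes from a vertex to one that appears earlier in the order D, H, E, C, F, I, A, G, B, J, so processing vertices in that order labels each vertex after all of its successors.
D: no outgoing edge → L
H: reaches L-position D → W
E: reaches L-position D → W
C: reaches L-position D → W
F: reaches L-position D → W
I: reaches L-position D → W
A: reaches L-position D → W
G: reaches L-position D → W
B: only reaches I(W), E(W), all W → L
J: only reaches I(W), which is W → L
From A Ada can move to D, reaching an L position.

Ada wins.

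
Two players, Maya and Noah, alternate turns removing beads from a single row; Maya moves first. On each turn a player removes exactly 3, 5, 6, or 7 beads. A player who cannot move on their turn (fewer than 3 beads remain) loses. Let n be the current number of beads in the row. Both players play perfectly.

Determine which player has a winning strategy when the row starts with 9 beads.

Maya wins.

Positions with no move are L. A position that does have a move is losing for the player to move precisely when every available move leads to a winning position for the opponent. Fill in the labels:
n=0: no move → L
n=1: no move → L
n=2: no move → L
n=3: can move to 0, which is L ⇒ W
n=4: can move to 1, which is L ⇒ W
n=5: can move to 2, which is L ⇒ W
n=6: can move to 1, which is L ⇒ W
n=7: can move to 2, which is L ⇒ W
n=8: can move to 2, which is L ⇒ W
n=9: can move to 2, which is L ⇒ W
From 9 Maya can remove 7, leaving 2, reaching an L position.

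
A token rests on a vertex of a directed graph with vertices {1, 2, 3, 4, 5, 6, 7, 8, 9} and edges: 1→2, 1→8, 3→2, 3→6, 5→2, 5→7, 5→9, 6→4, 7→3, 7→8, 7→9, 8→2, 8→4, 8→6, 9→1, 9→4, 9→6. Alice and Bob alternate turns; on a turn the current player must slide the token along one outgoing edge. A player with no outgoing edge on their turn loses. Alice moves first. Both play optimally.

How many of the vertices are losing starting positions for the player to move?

Work bottom-up. With no move the player to move loses. Otherwise the position is W if at least one move leads to an L position for the opponent, and L if every move leads to a W.
Every edge goes from a vertex to one that appears earlier in the order 2, 4, 6, 8, 1, 9, 3, 7, 5, so processing vertices in that order labels each vertex after all of its successors.
2: no outgoing edge → L
4: no outgoing edge → L
6: →4(L), so W
8: →4(L), so W
1: →2(L), so W
9: →4(L), so W
3: →2(L), so W
7: →3(W), 9(W), 8(W) — all W, so L
5: →7(L), so W
The L vertices are 2, 4, 7; that is 3 in all.

3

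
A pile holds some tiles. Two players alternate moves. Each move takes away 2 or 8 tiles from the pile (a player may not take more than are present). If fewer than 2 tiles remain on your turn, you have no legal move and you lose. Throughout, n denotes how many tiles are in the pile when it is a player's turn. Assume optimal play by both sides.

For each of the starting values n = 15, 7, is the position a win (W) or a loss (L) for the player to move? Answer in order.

Compute win/loss labels from the base case upward. A position with no move is L. Any other position is W if it can reach an L in one move, else L.
n=0: no move → L
n=1: no move → L
n=2: W (go to 0, an L position)
n=3: W (go to 1, an L position)
n=4: L (sole option 2(W) is W)
n=5: L (sole option 3(W) is W)
n=6: W (go to 4, an L position)
n=7: W (go to 5, an L position)
n=8: W (go to 0, an L position)
n=9: W (go to 1, an L position)
n=10: L (options 8(W), 2(W) are all W)
n=11: L (options 9(W), 3(W) are all W)
n=12: W (go to 10, an L position)
n=13: W (go to 11, an L position)
n=14: L (options 12(W), 6(W) are all W)
n=15: L (options 13(W), 7(W) are all W)

15: L, 7: W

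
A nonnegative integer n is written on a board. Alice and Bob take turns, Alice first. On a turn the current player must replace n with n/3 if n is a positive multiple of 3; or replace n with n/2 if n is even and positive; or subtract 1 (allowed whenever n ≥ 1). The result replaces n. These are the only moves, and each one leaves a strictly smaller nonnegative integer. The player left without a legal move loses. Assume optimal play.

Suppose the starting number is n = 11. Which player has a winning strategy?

Classify positions by backward induction: terminal positions (no move available) are L. From any other position, the mover wins iff some move reaches an L.
n=0: no move → L
n=1: W (go to 0, an L position)
n=2: L (sole option 1(W) is W)
n=3: W (go to 2, an L position)
n=4: W (go to 2, an L position)
n=5: L (sole option 4(W) is W)
n=6: W (go to 2, an L position)
n=7: L (sole option 6(W) is W)
n=8: W (go to 7, an L position)
n=9: L (options 3(W), 8(W) are all W)
n=10: W (go to 5, an L position)
n=11: L (sole option 10(W) is W)
Every move from 11 reaches a W position, so the mover loses.

Bob wins.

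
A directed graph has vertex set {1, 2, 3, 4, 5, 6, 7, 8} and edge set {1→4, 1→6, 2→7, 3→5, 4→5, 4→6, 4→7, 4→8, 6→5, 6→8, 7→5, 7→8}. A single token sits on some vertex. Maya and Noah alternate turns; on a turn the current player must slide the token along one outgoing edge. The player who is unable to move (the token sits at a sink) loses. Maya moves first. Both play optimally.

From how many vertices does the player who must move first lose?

Build the W/L table. Terminal = L. A non-terminal position is W if it has a move to some L; otherwise it is L.
Every edge goes from a vertex to one that appears earlier in the order 8, 5, 6, 7, 4, 1, 2, 3, so processing vertices in that order labels each vertex after all of its successors.
8: no outgoing edge → L
5: no outgoing edge → L
6: →5(L), so W
7: →5(L), so W
4: →5(L), so W
1: →4(W), 6(W) — all W, so L
2: →7(W) only, which is W, so L
3: →5(L), so W
The L vertices are 1, 2, 5, 8; that is 4 in all.

4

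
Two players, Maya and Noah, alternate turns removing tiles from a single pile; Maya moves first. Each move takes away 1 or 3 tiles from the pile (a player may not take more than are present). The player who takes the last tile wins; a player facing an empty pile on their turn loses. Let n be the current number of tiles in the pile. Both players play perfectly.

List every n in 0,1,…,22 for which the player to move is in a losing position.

0, 2, 4, 6, 8, 10, 12, 14, 16, 18, 20, 22

Work bottom-up. With no move the player to move loses. Otherwise the position is W if at least one move leads to an L position for the opponent, and L if every move leads to a W.
n=0: no move → L
n=1: reaches L-position 0 → W
n=2: only reaches 1(W), which is W → L
n=3: reaches L-position 2 → W
n=4: only reaches 3(W), 1(W), all W → L
n=5: reaches L-position 4 → W
n=6: only reaches 5(W), 3(W), all W → L
n=7: reaches L-position 6 → W
n=8: only reaches 7(W), 5(W), all W → L
n=9: reaches L-position 8 → W
n=10: only reaches 9(W), 7(W), all W → L
n=11: reaches L-position 10 → W
n=12: only reaches 11(W), 9(W), all W → L
n=13: reaches L-position 12 → W
n=14: only reaches 13(W), 11(W), all W → L
n=15: reaches L-position 14 → W
n=16: only reaches 15(W), 13(W), all W → L
n=17: reaches L-position 16 → W
n=18: only reaches 17(W), 15(W), all W → L
n=19: reaches L-position 18 → W
n=20: only reaches 19(W), 17(W), all W → L
n=21: reaches L-position 20 → W
n=22: only reaches 21(W), 19(W), all W → L
The losing starting values of n are exactly the entries labelled L in this table (12 of them).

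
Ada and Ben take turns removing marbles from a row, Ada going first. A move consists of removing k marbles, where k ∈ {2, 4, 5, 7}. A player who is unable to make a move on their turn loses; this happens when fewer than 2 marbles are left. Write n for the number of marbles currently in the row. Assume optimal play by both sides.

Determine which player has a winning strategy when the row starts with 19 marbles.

Label each position W (a win for the player to move) or L (a loss). A position with no legal move is L; any other position is W exactly when some move reaches an L, and L when every move reaches a W.
n=0: no move → L
n=1: no move → L
n=2: reaches L-position 0 → W
n=3: reaches L-position 1 → W
n=4: reaches L-position 0 → W
n=5: reaches L-position 1 → W
n=6: reaches L-position 1 → W
n=7: reaches L-position 0 → W
n=8: reaches L-position 1 → W
n=9: only reaches 7(W), 5(W), 4(W), 2(W), all W → L
n=10: only reaches 8(W), 6(W), 5(W), 3(W), all W → L
n=11: reaches L-position 9 → W
n=12: reaches L-position 10 → W
n=13: reaches L-position 9 → W
n=14: reaches L-position 10 → W
n=15: reaches L-position 10 → W
n=16: reaches L-position 9 → W
n=17: reaches L-position 10 → W
n=18: only reaches 16(W), 14(W), 13(W), 11(W), all W → L
n=19: only reaches 17(W), 15(W), 14(W), 12(W), all W → L
Every move from 19 reaches a W position, so the mover loses.

Ben wins.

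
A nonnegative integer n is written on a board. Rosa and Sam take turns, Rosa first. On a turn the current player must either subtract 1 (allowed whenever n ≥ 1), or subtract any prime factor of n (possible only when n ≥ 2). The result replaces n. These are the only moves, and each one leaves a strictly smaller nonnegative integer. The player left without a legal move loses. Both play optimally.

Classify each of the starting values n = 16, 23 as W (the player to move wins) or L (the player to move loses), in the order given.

16: L, 23: W

Label each position W (a win for the player to move) or L (a loss). A position with no legal move is L; any other position is W exactly when some move reaches an L, and L when every move reaches a W.
n=0: no move → L
n=1: can move to 0, which is L ⇒ W
n=2: can move to 0, which is L ⇒ W
n=3: can move to 0, which is L ⇒ W
n=4: moves to 2(W), 3(W); every one is W ⇒ L
n=5: can move to 0, which is L ⇒ W
n=6: can move to 4, which is L ⇒ W
n=7: can move to 0, which is L ⇒ W
n=8: moves to 6(W), 7(W); every one is W ⇒ L
n=9: can move to 8, which is L ⇒ W
n=10: can move to 8, which is L ⇒ W
n=11: can move to 0, which is L ⇒ W
n=12: moves to 9(W), 10(W), 11(W); every one is W ⇒ L
n=13: can move to 0, which is L ⇒ W
n=14: can move to 12, which is L ⇒ W
n=15: can move to 12, which is L ⇒ W
n=16: moves to 14(W), 15(W); every one is W ⇒ L
n=17: can move to 0, which is L ⇒ W
n=18: can move to 16, which is L ⇒ W
n=19: can move to 0, which is L ⇒ W
n=20: moves to 15(W), 18(W), 19(W); every one is W ⇒ L
n=21: can move to 20, which is L ⇒ W
n=22: can move to 20, which is L ⇒ W
n=23: can move to 0, which is L ⇒ W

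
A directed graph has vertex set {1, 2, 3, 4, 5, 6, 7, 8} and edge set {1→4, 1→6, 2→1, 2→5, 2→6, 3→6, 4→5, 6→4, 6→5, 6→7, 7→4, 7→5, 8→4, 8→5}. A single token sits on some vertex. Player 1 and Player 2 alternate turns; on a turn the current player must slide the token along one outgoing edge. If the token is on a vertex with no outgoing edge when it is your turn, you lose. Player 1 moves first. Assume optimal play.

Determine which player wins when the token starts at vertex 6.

Player 1 wins.

Label each position W (a win for the player to move) or L (a loss). A position with no legal move is L; any other position is W exactly when some move reaches an L, and L when every move reaches a W.
Every edge goes from a vertex to one that appears earlier in the order 5, 4, 7, 6, 1, 3, 8, 2, so processing vertices in that order labels each vertex after all of its successors.
5: no outgoing edge → L
4: W (go to 5, an L position)
7: W (go to 5, an L position)
6: W (go to 5, an L position)
1: L (options 6(W), 4(W) are all W)
3: L (sole option 6(W) is W)
8: W (go to 5, an L position)
2: W (go to 1, an L position)
From 6 Player 1 can move to 5, reaching an L position.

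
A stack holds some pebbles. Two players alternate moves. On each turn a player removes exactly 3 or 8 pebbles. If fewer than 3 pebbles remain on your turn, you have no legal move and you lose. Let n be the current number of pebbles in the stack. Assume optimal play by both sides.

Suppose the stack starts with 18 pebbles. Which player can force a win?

Use the standard recursion: the mover loses at a terminal position; elsewhere, the mover wins exactly when some move hands the opponent an L position.
n=0: no move → L
n=1: no move → L
n=2: no move → L
n=3: →0(L), so W
n=4: →1(L), so W
n=5: →2(L), so W
n=6: →3(W) only, which is W, so L
n=7: →4(W) only, which is W, so L
n=8: →0(L), so W
n=9: →6(L), so W
n=10: →7(L), so W
n=11: →8(W), 3(W) — all W, so L
n=12: →9(W), 4(W) — all W, so L
n=13: →10(W), 5(W) — all W, so L
n=14: →11(L), so W
n=15: →12(L), so W
n=16: →13(L), so W
n=17: →14(W), 9(W) — all W, so L
n=18: →15(W), 10(W) — all W, so L
Every move from 18 reaches a W position, so the mover loses.

The second player wins.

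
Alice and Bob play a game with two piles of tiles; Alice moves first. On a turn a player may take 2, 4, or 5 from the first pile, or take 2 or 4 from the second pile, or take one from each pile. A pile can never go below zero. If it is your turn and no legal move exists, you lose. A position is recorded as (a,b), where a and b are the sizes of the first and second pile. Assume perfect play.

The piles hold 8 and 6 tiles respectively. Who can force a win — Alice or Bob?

Alice wins.

Positions with no move are L. A position that does have a move is losing for the player to move precisely when every available move leads to a winning position for the opponent. Fill in the labels:
No move ever increases a pile, so every position that can arise here has a ≤ 8 and b ≤ 6; it is enough to label the cells with 0 ≤ a ≤ 8 and 0 ≤ b ≤ 6.
Every move lowers a or b (never raises either), so fill the grid row by row in increasing a, and left to right within a row: each cell's successors are then already labelled.
      b=0  b=1  b=2  b=3  b=4  b=5  b=6
a=0:    L    L    W    W    W    W    L
a=1:    L    W    W    L    W    W    L
a=2:    W    W    L    L    W    W    W
a=3:    W    L    L    W    W    W    W
a=4:    W    W    W    W    L    L    W
a=5:    W    W    W    W    L    W    W
a=6:    W    L    W    W    W    W    W
a=7:    L    W    W    W    W    L    L
a=8:    L    W    W    L    W    W    W
Cells with no legal move (terminal, hence L): (0,0), (0,1), (1,0).
The remaining L cells, each justified by listing all of its moves:
(0,6): moves to (0,4)(W), (0,2)(W); every one is W ⇒ L
(1,3): moves to (1,1)(W), (0,2)(W); every one is W ⇒ L
(1,6): moves to (1,4)(W), (1,2)(W), (0,5)(W); every one is W ⇒ L
(2,2): moves to (0,2)(W), (2,0)(W), (1,1)(W); every one is W ⇒ L
(2,3): moves to (0,3)(W), (2,1)(W), (1,2)(W); every one is W ⇒ L
(3,1): moves to (1,1)(W), (2,0)(W); every one is W ⇒ L
(3,2): moves to (1,2)(W), (3,0)(W), (2,1)(W); every one is W ⇒ L
(4,4): moves to (2,4)(W), (0,4)(W), (4,2)(W), (4,0)(W), (3,3)(W); every one is W ⇒ L
(4,5): moves to (2,5)(W), (0,5)(W), (4,3)(W), (4,1)(W), (3,4)(W); every one is W ⇒ L
(5,4): moves to (3,4)(W), (1,4)(W), (0,4)(W), (5,2)(W), (5,0)(W), (4,3)(W); every one is W ⇒ L
(6,1): moves to (4,1)(W), (2,1)(W), (1,1)(W), (5,0)(W); every one is W ⇒ L
(7,0): moves to (5,0)(W), (3,0)(W), (2,0)(W); every one is W ⇒ L
(7,5): moves to (5,5)(W), (3,5)(W), (2,5)(W), (7,3)(W), (7,1)(W), (6,4)(W); every one is W ⇒ L
(7,6): moves to (5,6)(W), (3,6)(W), (2,6)(W), (7,4)(W), (7,2)(W), (6,5)(W); every one is W ⇒ L
(8,0): moves to (6,0)(W), (4,0)(W), (3,0)(W); every one is W ⇒ L
(8,3): moves to (6,3)(W), (4,3)(W), (3,3)(W), (8,1)(W), (7,2)(W); every one is W ⇒ L
Every other cell has at least one move into one of the L cells above, so it is W.
The starting position (8,6) is W: Alice should move to (7,5), handing over an L position.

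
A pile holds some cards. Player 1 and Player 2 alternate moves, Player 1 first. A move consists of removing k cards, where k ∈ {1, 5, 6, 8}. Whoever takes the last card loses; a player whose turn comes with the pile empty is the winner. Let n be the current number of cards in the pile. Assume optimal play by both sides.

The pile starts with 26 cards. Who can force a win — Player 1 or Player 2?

Player 1 wins.

Classify positions by backward induction: terminal positions (no move available) are W. From any other position, the mover wins iff some move reaches an L.
n=0: no move; the opponent has just taken the last card and therefore loses → W
n=1: L (sole option 0(W) is W)
n=2: W (go to 1, an L position)
n=3: L (sole option 2(W) is W)
n=4: W (go to 3, an L position)
n=5: L (options 4(W), 0(W) are all W)
n=6: W (go to 5, an L position)
n=7: W (go to 1, an L position)
n=8: W (go to 3, an L position)
n=9: W (go to 3, an L position)
n=10: W (go to 5, an L position)
n=11: W (go to 5, an L position)
n=12: L (options 11(W), 7(W), 6(W), 4(W) are all W)
n=13: W (go to 12, an L position)
n=14: L (options 13(W), 9(W), 8(W), 6(W) are all W)
n=15: W (go to 14, an L position)
n=16: L (options 15(W), 11(W), 10(W), 8(W) are all W)
n=17: W (go to 16, an L position)
n=18: W (go to 12, an L position)
n=19: W (go to 14, an L position)
n=20: W (go to 14, an L position)
n=21: W (go to 16, an L position)
n=22: W (go to 16, an L position)
n=23: L (options 22(W), 18(W), 17(W), 15(W) are all W)
n=24: W (go to 23, an L position)
n=25: L (options 24(W), 20(W), 19(W), 17(W) are all W)
n=26: W (go to 25, an L position)
The starting position 26 is W: Player 1 should remove 1, leaving 25, handing over an L position.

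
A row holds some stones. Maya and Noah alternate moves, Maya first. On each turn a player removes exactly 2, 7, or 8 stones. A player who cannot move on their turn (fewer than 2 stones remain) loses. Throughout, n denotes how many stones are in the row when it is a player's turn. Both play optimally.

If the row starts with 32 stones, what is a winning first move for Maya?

Remove 2, leaving 30.

Positions with no move are L. A position that does have a move is losing for the player to move precisely when every available move leads to a winning position for the opponent. Fill in the labels:
n=0: no move → L
n=1: no move → L
n=2: W (go to 0, an L position)
n=3: W (go to 1, an L position)
n=4: L (sole option 2(W) is W)
n=5: L (sole option 3(W) is W)
n=6: W (go to 4, an L position)
n=7: W (go to 5, an L position)
n=8: W (go to 1, an L position)
n=9: W (go to 1, an L position)
n=10: L (options 8(W), 3(W), 2(W) are all W)
n=11: W (go to 4, an L position)
n=12: W (go to 10, an L position)
n=13: W (go to 5, an L position)
n=14: L (options 12(W), 7(W), 6(W) are all W)
n=15: L (options 13(W), 8(W), 7(W) are all W)
n=16: W (go to 14, an L position)
n=17: W (go to 15, an L position)
n=18: W (go to 10, an L position)
n=19: L (options 17(W), 12(W), 11(W) are all W)
n=20: L (options 18(W), 13(W), 12(W) are all W)
n=21: W (go to 19, an L position)
n=22: W (go to 20, an L position)
n=23: W (go to 15, an L position)
n=24: L (options 22(W), 17(W), 16(W) are all W)
n=25: L (options 23(W), 18(W), 17(W) are all W)
n=26: W (go to 24, an L position)
n=27: W (go to 25, an L position)
n=28: W (go to 20, an L position)
n=29: L (options 27(W), 22(W), 21(W) are all W)
n=30: L (options 28(W), 23(W), 22(W) are all W)
n=31: W (go to 29, an L position)
n=32: W (go to 30, an L position)
From 32, the L positions reachable in one move are: 30, 25, 24. Any move reaching one of these is winning.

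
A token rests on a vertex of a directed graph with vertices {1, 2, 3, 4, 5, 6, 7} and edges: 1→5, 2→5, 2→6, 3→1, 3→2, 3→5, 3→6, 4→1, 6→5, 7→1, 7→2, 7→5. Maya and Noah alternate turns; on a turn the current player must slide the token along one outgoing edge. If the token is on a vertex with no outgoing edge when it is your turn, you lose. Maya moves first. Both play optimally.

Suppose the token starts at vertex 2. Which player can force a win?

Maya wins.

Positions with no move are L. A position that does have a move is losing for the player to move precisely when every available move leads to a winning position for the opponent. Fill in the labels:
Every edge goes from a vertex to one that appears earlier in the order 5, 1, 6, 4, 2, 7, 3, so processing vertices in that order labels each vertex after all of its successors.
5: no outgoing edge → L
1: W (go to 5, an L position)
6: W (go to 5, an L position)
4: L (sole option 1(W) is W)
2: W (go to 5, an L position)
7: W (go to 5, an L position)
3: W (go to 5, an L position)
The starting position 2 is W: Maya should move to 5, handing over an L position.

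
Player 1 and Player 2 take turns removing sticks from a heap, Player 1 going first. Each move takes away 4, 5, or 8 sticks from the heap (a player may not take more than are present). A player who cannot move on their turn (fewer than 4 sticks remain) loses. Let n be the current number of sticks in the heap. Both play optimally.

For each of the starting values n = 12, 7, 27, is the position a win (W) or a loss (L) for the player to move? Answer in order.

12: L, 7: W, 27: L

Positions with no move are L. A position that does have a move is losing for the player to move precisely when every available move leads to a winning position for the opponent. Fill in the labels:
n=0: no move → L
n=1: no move → L
n=2: no move → L
n=3: no move → L
n=4: →0(L), so W
n=5: →1(L), so W
n=6: →2(L), so W
n=7: →3(L), so W
n=8: →3(L), so W
n=9: →1(L), so W
n=10: →2(L), so W
n=11: →3(L), so W
n=12: →8(W), 7(W), 4(W) — all W, so L
n=13: →9(W), 8(W), 5(W) — all W, so L
n=14: →10(W), 9(W), 6(W) — all W, so L
n=15: →11(W), 10(W), 7(W) — all W, so L
n=16: →12(L), so W
n=17: →13(L), so W
n=18: →14(L), so W
n=19: →15(L), so W
n=20: →15(L), so W
n=21: →13(L), so W
n=22: →14(L), so W
n=23: →15(L), so W
n=24: →20(W), 19(W), 16(W) — all W, so L
n=25: →21(W), 20(W), 17(W) — all W, so L
n=26: →22(W), 21(W), 18(W) — all W, so L
n=27: →23(W), 22(W), 19(W) — all W, so L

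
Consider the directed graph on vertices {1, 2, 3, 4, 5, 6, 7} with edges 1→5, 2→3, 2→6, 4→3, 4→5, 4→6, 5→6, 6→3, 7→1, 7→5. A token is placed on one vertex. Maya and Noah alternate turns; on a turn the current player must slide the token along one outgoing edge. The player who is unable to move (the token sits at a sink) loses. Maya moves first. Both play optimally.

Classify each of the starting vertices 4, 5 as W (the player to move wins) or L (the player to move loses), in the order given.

Label each position W (a win for the player to move) or L (a loss). A position with no legal move is L; any other position is W exactly when some move reaches an L, and L when every move reaches a W.
Every edge goes from a vertex to one that appears earlier in the order 3, 6, 5, 1, 2, 7, 4, so processing vertices in that order labels each vertex after all of its successors.
3: no outgoing edge → L
6: can move to 3, which is L ⇒ W
5: the only move is to 6(W), a W ⇒ L
1: can move to 5, which is L ⇒ W
2: can move to 3, which is L ⇒ W
7: can move to 5, which is L ⇒ W
4: can move to 5, which is L ⇒ W

4: W, 5: L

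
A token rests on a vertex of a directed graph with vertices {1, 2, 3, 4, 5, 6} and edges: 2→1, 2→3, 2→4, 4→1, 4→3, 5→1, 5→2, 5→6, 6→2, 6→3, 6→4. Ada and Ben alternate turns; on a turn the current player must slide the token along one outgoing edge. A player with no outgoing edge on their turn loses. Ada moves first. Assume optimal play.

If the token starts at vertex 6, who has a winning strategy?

Ada wins.

Positions with no move are L. A position that does have a move is losing for the player to move precisely when every available move leads to a winning position for the opponent. Fill in the labels:
Every edge goes from a vertex to one that appears earlier in the order 1, 3, 4, 2, 6, 5, so processing vertices in that order labels each vertex after all of its successors.
1: no outgoing edge → L
3: no outgoing edge → L
4: reaches L-position 3 → W
2: reaches L-position 3 → W
6: reaches L-position 3 → W
5: reaches L-position 1 → W
From 6 Ada can move to 3, reaching an L position.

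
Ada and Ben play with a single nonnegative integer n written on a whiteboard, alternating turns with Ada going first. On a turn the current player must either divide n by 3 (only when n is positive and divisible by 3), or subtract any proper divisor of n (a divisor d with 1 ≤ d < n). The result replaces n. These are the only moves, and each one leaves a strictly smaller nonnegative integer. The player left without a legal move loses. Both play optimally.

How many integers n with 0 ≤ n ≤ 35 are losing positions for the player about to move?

14

Compute win/loss labels from the base case upward. A position with no move is L. Any other position is W if it can reach an L in one move, else L.
n=0: no move → L
n=1: no move → L
n=2: reaches L-position 1 → W
n=3: reaches L-position 1 → W
n=4: only reaches 2(W), 3(W), all W → L
n=5: reaches L-position 4 → W
n=6: reaches L-position 4 → W
n=7: only reaches 6(W), which is W → L
n=8: reaches L-position 4 → W
n=9: only reaches 3(W), 6(W), 8(W), all W → L
n=10: reaches L-position 9 → W
n=11: only reaches 10(W), which is W → L
n=12: reaches L-position 4 → W
n=13: only reaches 12(W), which is W → L
n=14: reaches L-position 7 → W
n=15: only reaches 5(W), 10(W), 12(W), 14(W), all W → L
n=16: reaches L-position 15 → W
n=17: only reaches 16(W), which is W → L
n=18: reaches L-position 9 → W
n=19: only reaches 18(W), which is W → L
n=20: reaches L-position 15 → W
n=21: reaches L-position 7 → W
n=22: reaches L-position 11 → W
n=23: only reaches 22(W), which is W → L
n=24: reaches L-position 23 → W
n=25: only reaches 20(W), 24(W), all W → L
n=26: reaches L-position 13 → W
n=27: reaches L-position 9 → W
n=28: only reaches 14(W), 21(W), 24(W), 26(W), 27(W), all W → L
n=29: reaches L-position 28 → W
n=30: reaches L-position 15 → W
n=31: only reaches 30(W), which is W → L
n=32: reaches L-position 28 → W
n=33: reaches L-position 11 → W
n=34: reaches L-position 17 → W
n=35: reaches L-position 28 → W
L entries with 0 ≤ n ≤ 35: n = 0, 1, 4, 7, 9, 11, 13, 15, 17, 19, 23, 25, 28, 31; that makes 14.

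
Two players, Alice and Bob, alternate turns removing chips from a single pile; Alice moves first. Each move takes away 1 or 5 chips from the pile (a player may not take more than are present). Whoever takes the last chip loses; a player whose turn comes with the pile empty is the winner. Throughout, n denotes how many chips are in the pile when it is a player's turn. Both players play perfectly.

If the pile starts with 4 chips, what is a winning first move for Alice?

Remove 1, leaving 3.

Compute win/loss labels from the base case upward. A position with no move is W. Any other position is W if it can reach an L in one move, else L.
n=0: no move; the opponent has just taken the last chip and therefore loses → W
n=1: the only move is to 0(W), a W ⇒ L
n=2: can move to 1, which is L ⇒ W
n=3: the only move is to 2(W), a W ⇒ L
n=4: can move to 3, which is L ⇒ W
From 4, the L positions reachable in one move are: 3.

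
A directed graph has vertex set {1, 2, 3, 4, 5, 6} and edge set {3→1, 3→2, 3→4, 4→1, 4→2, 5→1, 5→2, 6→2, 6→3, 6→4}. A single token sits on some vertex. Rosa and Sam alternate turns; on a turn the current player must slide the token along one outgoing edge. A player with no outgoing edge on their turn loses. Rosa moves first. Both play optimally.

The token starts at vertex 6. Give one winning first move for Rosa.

Build the W/L table. Terminal = L. A non-terminal position is W if it has a move to some L; otherwise it is L.
Every edge goes from a vertex to one that appears earlier in the order 1, 2, 4, 3, 5, 6, so processing vertices in that order labels each vertex after all of its successors.
1: no outgoing edge → L
2: no outgoing edge → L
4: reaches L-position 2 → W
3: reaches L-position 2 → W
5: reaches L-position 2 → W
6: reaches L-position 2 → W
From 6, the L positions reachable in one move are: 2.

Move to 2.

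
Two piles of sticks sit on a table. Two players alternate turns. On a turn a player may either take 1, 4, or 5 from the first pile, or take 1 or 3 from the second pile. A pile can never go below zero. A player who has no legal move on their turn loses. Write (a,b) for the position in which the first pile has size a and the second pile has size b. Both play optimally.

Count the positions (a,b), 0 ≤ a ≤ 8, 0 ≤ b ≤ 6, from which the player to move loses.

18

Classify positions by backward induction: terminal positions (no move available) are L. From any other position, the mover wins iff some move reaches an L.
Every move lowers a or b (never raises either), so fill the grid row by row in increasing a, and left to right within a row: each cell's successors are then already labelled.
      b=0  b=1  b=2  b=3  b=4  b=5  b=6
a=0:    L    W    L    W    L    W    L
a=1:    W    L    W    L    W    L    W
a=2:    L    W    L    W    L    W    L
a=3:    W    L    W    L    W    L    W
a=4:    W    W    W    W    W    W    W
a=5:    W    W    W    W    W    W    W
a=6:    W    W    W    W    W    W    W
a=7:    W    W    W    W    W    W    W
a=8:    L    W    L    W    L    W    L
Cells with no legal move (terminal, hence L): (0,0).
The remaining L cells, each justified by listing all of its moves:
(0,2): L (sole option (0,1)(W) is W)
(0,4): L (options (0,3)(W), (0,1)(W) are all W)
(0,6): L (options (0,5)(W), (0,3)(W) are all W)
(1,1): L (options (0,1)(W), (1,0)(W) are all W)
(1,3): L (options (0,3)(W), (1,2)(W), (1,0)(W) are all W)
(1,5): L (options (0,5)(W), (1,4)(W), (1,2)(W) are all W)
(2,0): L (sole option (1,0)(W) is W)
(2,2): L (options (1,2)(W), (2,1)(W) are all W)
(2,4): L (options (1,4)(W), (2,3)(W), (2,1)(W) are all W)
(2,6): L (options (1,6)(W), (2,5)(W), (2,3)(W) are all W)
(3,1): L (options (2,1)(W), (3,0)(W) are all W)
(3,3): L (options (2,3)(W), (3,2)(W), (3,0)(W) are all W)
(3,5): L (options (2,5)(W), (3,4)(W), (3,2)(W) are all W)
(8,0): L (options (7,0)(W), (4,0)(W), (3,0)(W) are all W)
(8,2): L (options (7,2)(W), (4,2)(W), (3,2)(W), (8,1)(W) are all W)
(8,4): L (options (7,4)(W), (4,4)(W), (3,4)(W), (8,3)(W), (8,1)(W) are all W)
(8,6): L (options (7,6)(W), (4,6)(W), (3,6)(W), (8,5)(W), (8,3)(W) are all W)
Every other cell has at least one move into one of the L cells above, so it is W.
L cells per row: a=0: 4, a=1: 3, a=2: 4, a=3: 3, a=4: 0, a=5: 0, a=6: 0, a=7: 0, a=8: 4; total 18.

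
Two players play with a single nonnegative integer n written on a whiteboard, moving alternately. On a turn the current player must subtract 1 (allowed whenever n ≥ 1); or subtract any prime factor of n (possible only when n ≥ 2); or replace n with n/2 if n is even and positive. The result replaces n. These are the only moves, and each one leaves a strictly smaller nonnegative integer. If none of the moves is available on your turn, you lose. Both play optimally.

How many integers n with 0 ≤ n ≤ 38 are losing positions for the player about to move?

9

Positions with no move are L. A position that does have a move is losing for the player to move precisely when every available move leads to a winning position for the opponent. Fill in the labels:
n=0: no move → L
n=1: W (go to 0, an L position)
n=2: W (go to 0, an L position)
n=3: W (go to 0, an L position)
n=4: L (options 2(W), 3(W) are all W)
n=5: W (go to 0, an L position)
n=6: W (go to 4, an L position)
n=7: W (go to 0, an L position)
n=8: W (go to 4, an L position)
n=9: L (options 6(W), 8(W) are all W)
n=10: W (go to 9, an L position)
n=11: W (go to 0, an L position)
n=12: W (go to 9, an L position)
n=13: W (go to 0, an L position)
n=14: L (options 7(W), 12(W), 13(W) are all W)
n=15: W (go to 14, an L position)
n=16: W (go to 14, an L position)
n=17: W (go to 0, an L position)
n=18: W (go to 9, an L position)
n=19: W (go to 0, an L position)
n=20: L (options 10(W), 15(W), 18(W), 19(W) are all W)
n=21: W (go to 14, an L position)
n=22: W (go to 20, an L position)
n=23: W (go to 0, an L position)
n=24: L (options 12(W), 21(W), 22(W), 23(W) are all W)
n=25: W (go to 20, an L position)
n=26: W (go to 24, an L position)
n=27: W (go to 24, an L position)
n=28: W (go to 14, an L position)
n=29: W (go to 0, an L position)
n=30: L (options 15(W), 25(W), 27(W), 28(W), 29(W) are all W)
n=31: W (go to 0, an L position)
n=32: W (go to 30, an L position)
n=33: W (go to 30, an L position)
n=34: L (options 17(W), 32(W), 33(W) are all W)
n=35: W (go to 30, an L position)
n=36: W (go to 34, an L position)
n=37: W (go to 0, an L position)
n=38: L (options 19(W), 36(W), 37(W) are all W)
L entries with 0 ≤ n ≤ 38: n = 0, 4, 9, 14, 20, 24, 30, 34, 38; that makes 9.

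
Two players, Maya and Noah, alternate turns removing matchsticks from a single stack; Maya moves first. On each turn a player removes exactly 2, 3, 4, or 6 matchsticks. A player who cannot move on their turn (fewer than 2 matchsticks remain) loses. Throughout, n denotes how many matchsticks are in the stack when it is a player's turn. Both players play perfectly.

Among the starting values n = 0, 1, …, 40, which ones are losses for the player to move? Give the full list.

Use the standard recursion: the mover loses at a terminal position; elsewhere, the mover wins exactly when some move hands the opponent an L position.
n=0: no move → L
n=1: no move → L
n=2: W (go to 0, an L position)
n=3: W (go to 1, an L position)
n=4: W (go to 1, an L position)
n=5: W (go to 1, an L position)
n=6: W (go to 0, an L position)
n=7: W (go to 1, an L position)
n=8: L (options 6(W), 5(W), 4(W), 2(W) are all W)
n=9: L (options 7(W), 6(W), 5(W), 3(W) are all W)
n=10: W (go to 8, an L position)
n=11: W (go to 9, an L position)
n=12: W (go to 9, an L position)
n=13: W (go to 9, an L position)
n=14: W (go to 8, an L position)
n=15: W (go to 9, an L position)
n=16: L (options 14(W), 13(W), 12(W), 10(W) are all W)
n=17: L (options 15(W), 14(W), 13(W), 11(W) are all W)
n=18: W (go to 16, an L position)
n=19: W (go to 17, an L position)
n=20: W (go to 17, an L position)
n=21: W (go to 17, an L position)
n=22: W (go to 16, an L position)
n=23: W (go to 17, an L position)
n=24: L (options 22(W), 21(W), 20(W), 18(W) are all W)
n=25: L (options 23(W), 22(W), 21(W), 19(W) are all W)
n=26: W (go to 24, an L position)
n=27: W (go to 25, an L position)
n=28: W (go to 25, an L position)
n=29: W (go to 25, an L position)
n=30: W (go to 24, an L position)
n=31: W (go to 25, an L position)
n=32: L (options 30(W), 29(W), 28(W), 26(W) are all W)
n=33: L (options 31(W), 30(W), 29(W), 27(W) are all W)
n=34: W (go to 32, an L position)
n=35: W (go to 33, an L position)
n=36: W (go to 33, an L position)
n=37: W (go to 33, an L position)
n=38: W (go to 32, an L position)
n=39: W (go to 33, an L position)
n=40: L (options 38(W), 37(W), 36(W), 34(W) are all W)
Reading off the rows marked L gives the requested list; there are 11 such values of n.

0, 1, 8, 9, 16, 17, 24, 25, 32, 33, 40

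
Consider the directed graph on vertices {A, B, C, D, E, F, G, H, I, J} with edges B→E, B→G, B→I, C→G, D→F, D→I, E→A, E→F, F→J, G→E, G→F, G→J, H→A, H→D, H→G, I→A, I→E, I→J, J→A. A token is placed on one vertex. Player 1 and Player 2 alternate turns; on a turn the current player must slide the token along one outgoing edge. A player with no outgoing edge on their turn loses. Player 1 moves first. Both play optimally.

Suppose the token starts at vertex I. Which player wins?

Player 1 wins.

Positions with no move are L. A position that does have a move is losing for the player to move precisely when every available move leads to a winning position for the opponent. Fill in the labels:
Every edge goes from a vertex to one that appears earlier in the order A, J, F, E, I, G, D, B, H, C, so processing vertices in that order labels each vertex after all of its successors.
A: no outgoing edge → L
J: can move to A, which is L ⇒ W
F: the only move is to J(W), a W ⇒ L
E: can move to F, which is L ⇒ W
I: can move to A, which is L ⇒ W
G: can move to F, which is L ⇒ W
D: can move to F, which is L ⇒ W
B: moves to G(W), I(W), E(W); every one is W ⇒ L
H: can move to A, which is L ⇒ W
C: the only move is to G(W), a W ⇒ L
From I Player 1 can move to A, reaching an L position.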